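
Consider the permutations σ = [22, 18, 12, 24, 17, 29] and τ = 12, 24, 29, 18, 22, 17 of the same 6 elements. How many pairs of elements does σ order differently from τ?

8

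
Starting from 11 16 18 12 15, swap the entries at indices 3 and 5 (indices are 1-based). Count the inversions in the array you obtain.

Inversions: 3

Positions 3 and 5 hold 18 and 15; after swapping, the array is [11, 16, 15, 12, 18].
Count, for each position, how many later elements it exceeds:
11 → none → 0
16 → 15, 12 → 2
15 → 12 → 1
12 → none → 0
18 → none → 0
Sum: 0 + 2 + 1 + 0 + 0 = 3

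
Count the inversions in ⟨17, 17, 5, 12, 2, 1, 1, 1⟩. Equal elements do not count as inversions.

23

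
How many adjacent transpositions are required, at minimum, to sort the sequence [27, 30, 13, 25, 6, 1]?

The minimum number of adjacent swaps to sort an array equals its inversion count, since every such swap removes exactly one inversion.
Count inversions — for each element, later elements that are smaller:
27: 13, 25, 6, 1 → 4
30: 13, 25, 6, 1 → 4
13: 6, 1 → 2
25: 6, 1 → 2
6: 1 → 1
1: none → 0
Total inversions: 4 + 4 + 2 + 2 + 1 + 0 = 13

13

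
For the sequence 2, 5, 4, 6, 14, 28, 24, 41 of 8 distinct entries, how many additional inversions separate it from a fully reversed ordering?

26 inversions short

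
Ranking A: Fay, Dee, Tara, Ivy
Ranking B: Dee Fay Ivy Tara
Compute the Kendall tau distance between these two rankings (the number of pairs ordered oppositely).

Assign each item its position (1..4) in the first ordering, then rewrite the second ordering as that position sequence:
positions: Fay→1, Dee→2, Tara→3, Ivy→4
second ordering as positions: [2, 1, 4, 3]
Discordant pairs = inversions in this position sequence.
2: 1 → 1
1: 0
4: 3 → 1
3: 0
Total: 1 + 0 + 1 + 0 = 2

Discordant pairs: 2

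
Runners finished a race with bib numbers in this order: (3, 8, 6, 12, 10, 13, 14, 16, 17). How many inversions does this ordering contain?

2 inversions

Count, for each position, how many later elements it exceeds:
3 → none → 0
8 → 6 → 1
6 → none → 0
12 → 10 → 1
10 → none → 0
13 → none → 0
14 → none → 0
16 → none → 0
17 → none → 0
Sum: 0 + 1 + 0 + 1 + 0 + 0 + 0 + 0 + 0 = 2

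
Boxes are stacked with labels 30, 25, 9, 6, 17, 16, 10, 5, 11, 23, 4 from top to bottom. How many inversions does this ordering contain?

Count, for each position, how many later elements it exceeds:
30 → 25, 9, 6, 17, 16, 10, 5, 11, 23, 4 → 10
25 → 9, 6, 17, 16, 10, 5, 11, 23, 4 → 9
9 → 6, 5, 4 → 3
6 → 5, 4 → 2
17 → 16, 10, 5, 11, 4 → 5
16 → 10, 5, 11, 4 → 4
10 → 5, 4 → 2
5 → 4 → 1
11 → 4 → 1
23 → 4 → 1
4 → none → 0
Sum: 10 + 9 + 3 + 2 + 5 + 4 + 2 + 1 + 1 + 1 + 0 = 38

38 inversions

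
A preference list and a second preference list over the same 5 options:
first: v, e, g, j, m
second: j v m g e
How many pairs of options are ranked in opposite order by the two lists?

Assign each item its position (1..5) in the first ordering, then rewrite the second ordering as that position sequence:
positions: v→1, e→2, g→3, j→4, m→5
second ordering as positions: [4, 1, 5, 3, 2]
Discordant pairs = inversions in this position sequence.
4: 1, 3, 2 → 3
1: 0
5: 3, 2 → 2
3: 2 → 1
2: 0
Total: 3 + 0 + 2 + 1 + 0 = 6

6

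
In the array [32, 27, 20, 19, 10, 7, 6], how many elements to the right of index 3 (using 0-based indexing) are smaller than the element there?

The element at index 3 is 19.
Elements after it: 10, 7, 6
Those smaller than 19: 10, 7, 6

3 such elements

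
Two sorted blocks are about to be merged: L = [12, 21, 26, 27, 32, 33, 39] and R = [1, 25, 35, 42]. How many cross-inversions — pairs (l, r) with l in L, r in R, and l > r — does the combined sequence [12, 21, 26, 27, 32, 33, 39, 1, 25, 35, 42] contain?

For each element r of the right run, count left-run elements greater than r:
r = 1: 12, 21, 26, 27, 32, 33, 39 → 7
r = 25: 26, 27, 32, 33, 39 → 5
r = 35: 39 → 1
r = 42: none → 0
Cross-inversions: 7 + 5 + 1 + 0 = 13

13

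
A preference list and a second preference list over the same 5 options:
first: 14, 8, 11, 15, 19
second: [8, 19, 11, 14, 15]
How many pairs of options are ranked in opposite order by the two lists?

Pairs: 5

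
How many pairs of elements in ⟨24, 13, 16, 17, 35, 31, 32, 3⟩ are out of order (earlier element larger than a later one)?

12 inversions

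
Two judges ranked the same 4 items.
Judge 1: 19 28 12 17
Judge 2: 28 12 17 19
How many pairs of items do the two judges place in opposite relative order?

Assign each item its position (1..4) in the first ordering, then rewrite the second ordering as that position sequence:
positions: 19→1, 28→2, 12→3, 17→4
second ordering as positions: [2, 3, 4, 1]
Discordant pairs = inversions in this position sequence.
2: 1 → 1
3: 1 → 1
4: 1 → 1
1: 0
Total: 1 + 1 + 1 + 0 = 3

3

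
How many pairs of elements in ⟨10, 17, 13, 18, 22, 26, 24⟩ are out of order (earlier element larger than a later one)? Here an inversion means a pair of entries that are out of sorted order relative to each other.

Out-of-order index pairs (1-indexed):
(2,3): 17 > 13
(6,7): 26 > 24
That's 2 pairs.

2 inversions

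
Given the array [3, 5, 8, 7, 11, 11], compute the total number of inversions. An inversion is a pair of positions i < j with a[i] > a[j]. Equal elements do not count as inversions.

Inversions: 1

For each element, count later entries that are smaller:
3: 0
5: 0
8: 1
7: 0
11: 0
11: 0
Sum: 0 + 0 + 1 + 0 + 0 + 0 = 1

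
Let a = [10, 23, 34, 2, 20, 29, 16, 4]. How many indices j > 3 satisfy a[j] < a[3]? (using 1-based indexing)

The element at index 3 is 34.
Elements after it: 2, 20, 29, 16, 4
Those smaller than 34: 2, 20, 29, 16, 4

5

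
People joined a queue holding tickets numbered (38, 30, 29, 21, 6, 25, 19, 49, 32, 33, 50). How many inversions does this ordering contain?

Sweep left to right; for each value list the smaller values that follow it:
38 → 30, 29, 21, 6, 25, 19, 32, 33 → 8
30 → 29, 21, 6, 25, 19 → 5
29 → 21, 6, 25, 19 → 4
21 → 6, 19 → 2
6 → none → 0
25 → 19 → 1
19 → none → 0
49 → 32, 33 → 2
32 → none → 0
33 → none → 0
50 → none → 0
Sum: 8 + 5 + 4 + 2 + 0 + 1 + 0 + 2 + 0 + 0 + 0 = 22

22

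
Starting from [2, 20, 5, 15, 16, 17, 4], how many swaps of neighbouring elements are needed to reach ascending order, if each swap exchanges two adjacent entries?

9 swaps

Minimum adjacent swaps = number of inversions (each swap of adjacent out-of-order elements removes one inversion and no swap can remove more).
Count inversions — for each element, later elements that are smaller:
2: none → 0
20: 5, 15, 16, 17, 4 → 5
5: 4 → 1
15: 4 → 1
16: 4 → 1
17: 4 → 1
4: none → 0
Total inversions: 0 + 5 + 1 + 1 + 1 + 1 + 0 = 9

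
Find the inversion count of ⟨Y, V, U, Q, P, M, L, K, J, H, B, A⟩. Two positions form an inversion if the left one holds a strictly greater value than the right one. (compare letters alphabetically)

Inversions: 66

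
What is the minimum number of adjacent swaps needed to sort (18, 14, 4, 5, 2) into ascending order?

Swaps: 9

Minimum adjacent swaps = number of inversions (each swap of adjacent out-of-order elements removes one inversion and no swap can remove more).
Count inversions — for each element, later elements that are smaller:
18: 14, 4, 5, 2 → 4
14: 4, 5, 2 → 3
4: 2 → 1
5: 2 → 1
2: none → 0
Total inversions: 4 + 3 + 1 + 1 + 0 = 9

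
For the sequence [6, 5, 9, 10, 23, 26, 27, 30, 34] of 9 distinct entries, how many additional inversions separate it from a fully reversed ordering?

Maximum inversions for 9 distinct elements is C(9, 2) = 9·8/2 = 36.
Current inversions — for each element, count later smaller elements:
6: 1
5: 0
9: 0
10: 0
23: 0
26: 0
27: 0
30: 0
34: 0
Current total: 1 + 0 + 0 + 0 + 0 + 0 + 0 + 0 + 0 = 1
Shortfall: 36 − 1 = 35

35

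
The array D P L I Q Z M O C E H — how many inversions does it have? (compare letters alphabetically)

Inversions: 31

Element-by-element contributions:
D → C → 1
P → L, I, M, O, C, E, H → 7
L → I, C, E, H → 4
I → C, E, H → 3
Q → M, O, C, E, H → 5
Z → M, O, C, E, H → 5
M → C, E, H → 3
O → C, E, H → 3
C → none → 0
E → none → 0
H → none → 0
Sum: 1 + 7 + 4 + 3 + 5 + 5 + 3 + 3 + 0 + 0 + 0 = 31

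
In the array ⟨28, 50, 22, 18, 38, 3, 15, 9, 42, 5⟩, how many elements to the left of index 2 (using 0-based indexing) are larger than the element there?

2 such elements

The element at index 2 is 22.
Elements before it: 28, 50
Those larger than 22: 28, 50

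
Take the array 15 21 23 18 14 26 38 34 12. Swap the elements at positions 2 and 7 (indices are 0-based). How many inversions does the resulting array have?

18 inversions

Positions 2 and 7 hold 23 and 34; after swapping, the array is [15, 21, 34, 18, 14, 26, 38, 23, 12].
Sweep left to right; for each value list the smaller values that follow it:
15 → 14, 12 → 2
21 → 18, 14, 12 → 3
34 → 18, 14, 26, 23, 12 → 5
18 → 14, 12 → 2
14 → 12 → 1
26 → 23, 12 → 2
38 → 23, 12 → 2
23 → 12 → 1
12 → none → 0
Sum: 2 + 3 + 5 + 2 + 1 + 2 + 2 + 1 + 0 = 18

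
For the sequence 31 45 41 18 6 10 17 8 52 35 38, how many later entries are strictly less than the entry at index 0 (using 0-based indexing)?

5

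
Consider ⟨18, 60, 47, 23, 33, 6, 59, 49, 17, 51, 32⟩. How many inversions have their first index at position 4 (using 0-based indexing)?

The element at index 4 is 33.
Elements after it: 6, 59, 49, 17, 51, 32
Those smaller than 33: 6, 17, 32

3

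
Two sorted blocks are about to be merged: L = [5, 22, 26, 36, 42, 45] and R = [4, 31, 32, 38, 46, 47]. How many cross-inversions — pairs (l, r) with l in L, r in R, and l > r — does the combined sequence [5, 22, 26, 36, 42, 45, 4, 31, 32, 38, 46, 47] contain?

For each element r of the right run, count left-run elements greater than r:
r = 4: 5, 22, 26, 36, 42, 45 → 6
r = 31: 36, 42, 45 → 3
r = 32: 36, 42, 45 → 3
r = 38: 42, 45 → 2
r = 46: none → 0
r = 47: none → 0
Cross-inversions: 6 + 3 + 3 + 2 + 0 + 0 = 14

14 cross-inversions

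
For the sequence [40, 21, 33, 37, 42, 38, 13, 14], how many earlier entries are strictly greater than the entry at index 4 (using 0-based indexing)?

0 such elements

The element at index 4 is 42.
Elements before it: 40, 21, 33, 37
None of them are larger than 42.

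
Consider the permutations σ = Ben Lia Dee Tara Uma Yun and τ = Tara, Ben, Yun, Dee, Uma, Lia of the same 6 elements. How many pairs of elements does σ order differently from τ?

8 discordant pairs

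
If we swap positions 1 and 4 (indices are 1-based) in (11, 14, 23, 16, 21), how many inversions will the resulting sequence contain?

Positions 1 and 4 hold 11 and 16; after swapping, the array is [16, 14, 23, 11, 21].
Count, for each position, how many later elements it exceeds:
16 → 14, 11 → 2
14 → 11 → 1
23 → 11, 21 → 2
11 → none → 0
21 → none → 0
Sum: 2 + 1 + 2 + 0 + 0 = 5

5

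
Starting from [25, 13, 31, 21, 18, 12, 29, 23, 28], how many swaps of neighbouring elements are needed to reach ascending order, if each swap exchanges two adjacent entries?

17

The minimum number of adjacent swaps to sort an array equals its inversion count, since every such swap removes exactly one inversion.
Count inversions — for each element, later elements that are smaller:
25: 13, 21, 18, 12, 23 → 5
13: 12 → 1
31: 21, 18, 12, 29, 23, 28 → 6
21: 18, 12 → 2
18: 12 → 1
12: none → 0
29: 23, 28 → 2
23: none → 0
28: none → 0
Total inversions: 5 + 1 + 6 + 2 + 1 + 0 + 2 + 0 + 0 = 17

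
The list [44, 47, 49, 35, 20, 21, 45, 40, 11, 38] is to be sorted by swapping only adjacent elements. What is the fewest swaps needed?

30 swaps

The minimum number of adjacent swaps to sort an array equals its inversion count, since every such swap removes exactly one inversion.
Count inversions — for each element, later elements that are smaller:
44: 35, 20, 21, 40, 11, 38 → 6
47: 35, 20, 21, 45, 40, 11, 38 → 7
49: 35, 20, 21, 45, 40, 11, 38 → 7
35: 20, 21, 11 → 3
20: 11 → 1
21: 11 → 1
45: 40, 11, 38 → 3
40: 11, 38 → 2
11: none → 0
38: none → 0
Total inversions: 6 + 7 + 7 + 3 + 1 + 1 + 3 + 2 + 0 + 0 = 30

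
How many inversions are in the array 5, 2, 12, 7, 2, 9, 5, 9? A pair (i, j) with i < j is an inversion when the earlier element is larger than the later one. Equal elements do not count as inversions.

Element-by-element contributions:
5 → 2, 2 → 2
2 → none → 0
12 → 7, 2, 9, 5, 9 → 5
7 → 2, 5 → 2
2 → none → 0
9 → 5 → 1
5 → none → 0
9 → none → 0
Sum: 2 + 0 + 5 + 2 + 0 + 1 + 0 + 0 = 10

10 inversions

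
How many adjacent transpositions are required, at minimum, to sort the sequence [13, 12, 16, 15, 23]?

Minimum adjacent swaps = number of inversions (each swap of adjacent out-of-order elements removes one inversion and no swap can remove more).
Count inversions — for each element, later elements that are smaller:
13: 12 → 1
12: none → 0
16: 15 → 1
15: none → 0
23: none → 0
Total inversions: 1 + 0 + 1 + 0 + 0 = 2

2 adjacent swaps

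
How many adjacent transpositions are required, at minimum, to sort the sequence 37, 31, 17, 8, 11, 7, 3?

Minimum adjacent swaps = number of inversions (each swap of adjacent out-of-order elements removes one inversion and no swap can remove more).
Count inversions — for each element, later elements that are smaller:
37: 31, 17, 8, 11, 7, 3 → 6
31: 17, 8, 11, 7, 3 → 5
17: 8, 11, 7, 3 → 4
8: 7, 3 → 2
11: 7, 3 → 2
7: 3 → 1
3: none → 0
Total inversions: 6 + 5 + 4 + 2 + 2 + 1 + 0 = 20

20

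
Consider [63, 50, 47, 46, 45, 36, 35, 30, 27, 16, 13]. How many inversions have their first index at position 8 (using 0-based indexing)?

2

The element at index 8 is 27.
Elements after it: 16, 13
Those smaller than 27: 16, 13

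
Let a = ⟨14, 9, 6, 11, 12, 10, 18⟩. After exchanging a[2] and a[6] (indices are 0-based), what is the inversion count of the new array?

15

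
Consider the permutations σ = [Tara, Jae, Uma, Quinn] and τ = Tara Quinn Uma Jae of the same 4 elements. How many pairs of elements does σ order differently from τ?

Assign each item its position (1..4) in the first ordering, then rewrite the second ordering as that position sequence:
positions: Tara→1, Jae→2, Uma→3, Quinn→4
second ordering as positions: [1, 4, 3, 2]
Discordant pairs = inversions in this position sequence.
1: 0
4: 3, 2 → 2
3: 2 → 1
2: 0
Total: 0 + 2 + 1 + 0 = 3

3 discordant pairs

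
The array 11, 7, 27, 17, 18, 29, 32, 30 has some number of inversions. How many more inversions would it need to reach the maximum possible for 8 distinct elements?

Maximum inversions for 8 distinct elements is C(8, 2) = 8·7/2 = 28.
Current inversions — for each element, count later smaller elements:
11: 1
7: 0
27: 2
17: 0
18: 0
29: 0
32: 1
30: 0
Current total: 1 + 0 + 2 + 0 + 0 + 0 + 1 + 0 = 4
Shortfall: 28 − 4 = 24

24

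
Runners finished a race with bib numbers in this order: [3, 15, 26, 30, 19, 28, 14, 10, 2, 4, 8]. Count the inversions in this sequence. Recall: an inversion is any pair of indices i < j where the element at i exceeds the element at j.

36

Element-by-element contributions:
3: 1
15: 5
26: 6
30: 7
19: 5
28: 5
14: 4
10: 3
2: 0
4: 0
8: 0
Sum: 1 + 5 + 6 + 7 + 5 + 5 + 4 + 3 + 0 + 0 + 0 = 36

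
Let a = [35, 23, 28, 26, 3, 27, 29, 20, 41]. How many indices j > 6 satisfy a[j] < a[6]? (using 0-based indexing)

1

The element at index 6 is 29.
Elements after it: 20, 41
Those smaller than 29: 20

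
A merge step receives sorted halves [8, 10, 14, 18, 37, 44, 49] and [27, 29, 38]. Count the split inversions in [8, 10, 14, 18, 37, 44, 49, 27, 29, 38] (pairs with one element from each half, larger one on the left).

8

For each element r of the right run, count left-run elements greater than r:
r = 27: 37, 44, 49 → 3
r = 29: 37, 44, 49 → 3
r = 38: 44, 49 → 2
Cross-inversions: 3 + 3 + 2 = 8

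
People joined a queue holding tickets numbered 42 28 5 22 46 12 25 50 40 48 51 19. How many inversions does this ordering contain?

25 inversions

Element-by-element contributions:
42 → 28, 5, 22, 12, 25, 40, 19 → 7
28 → 5, 22, 12, 25, 19 → 5
5 → none → 0
22 → 12, 19 → 2
46 → 12, 25, 40, 19 → 4
12 → none → 0
25 → 19 → 1
50 → 40, 48, 19 → 3
40 → 19 → 1
48 → 19 → 1
51 → 19 → 1
19 → none → 0
Sum: 7 + 5 + 0 + 2 + 4 + 0 + 1 + 3 + 1 + 1 + 1 + 0 = 25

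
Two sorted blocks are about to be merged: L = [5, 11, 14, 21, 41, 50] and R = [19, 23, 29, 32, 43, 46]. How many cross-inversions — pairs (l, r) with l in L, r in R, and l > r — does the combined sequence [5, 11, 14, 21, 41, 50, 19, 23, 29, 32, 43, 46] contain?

11

Count, for every r in R, how many entries of L exceed r:
r = 19: 21, 41, 50 → 3
r = 23: 41, 50 → 2
r = 29: 41, 50 → 2
r = 32: 41, 50 → 2
r = 43: 50 → 1
r = 46: 50 → 1
Cross-inversions: 3 + 2 + 2 + 2 + 1 + 1 = 11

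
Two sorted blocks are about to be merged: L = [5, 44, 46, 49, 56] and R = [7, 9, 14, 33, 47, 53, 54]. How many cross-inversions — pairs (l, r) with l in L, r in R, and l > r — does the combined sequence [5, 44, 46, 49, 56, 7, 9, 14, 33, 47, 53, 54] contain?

20 cross-inversions

Take each right-half value and tally the left-half values above it:
r = 7: 44, 46, 49, 56 → 4
r = 9: 44, 46, 49, 56 → 4
r = 14: 44, 46, 49, 56 → 4
r = 33: 44, 46, 49, 56 → 4
r = 47: 49, 56 → 2
r = 53: 56 → 1
r = 54: 56 → 1
Cross-inversions: 4 + 4 + 4 + 4 + 2 + 1 + 1 = 20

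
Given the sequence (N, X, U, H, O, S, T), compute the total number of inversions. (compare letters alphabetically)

10 inversions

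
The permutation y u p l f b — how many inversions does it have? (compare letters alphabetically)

15 inversions

For each element, count later entries that are smaller:
y → u, p, l, f, b → 5
u → p, l, f, b → 4
p → l, f, b → 3
l → f, b → 2
f → b → 1
b → none → 0
Sum: 5 + 4 + 3 + 2 + 1 + 0 = 15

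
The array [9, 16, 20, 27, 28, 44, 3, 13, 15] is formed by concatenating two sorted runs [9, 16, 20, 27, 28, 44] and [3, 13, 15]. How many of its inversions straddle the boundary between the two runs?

Take each right-half value and tally the left-half values above it:
r = 3: 9, 16, 20, 27, 28, 44 → 6
r = 13: 16, 20, 27, 28, 44 → 5
r = 15: 16, 20, 27, 28, 44 → 5
Cross-inversions: 6 + 5 + 5 = 16

16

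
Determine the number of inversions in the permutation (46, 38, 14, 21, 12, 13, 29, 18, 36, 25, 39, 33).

30

For each element, count later entries that are smaller:
46 → 38, 14, 21, 12, 13, 29, 18, 36, 25, 39, 33 → 11
38 → 14, 21, 12, 13, 29, 18, 36, 25, 33 → 9
14 → 12, 13 → 2
21 → 12, 13, 18 → 3
12 → none → 0
13 → none → 0
29 → 18, 25 → 2
18 → none → 0
36 → 25, 33 → 2
25 → none → 0
39 → 33 → 1
33 → none → 0
Sum: 11 + 9 + 2 + 3 + 0 + 0 + 2 + 0 + 2 + 0 + 1 + 0 = 30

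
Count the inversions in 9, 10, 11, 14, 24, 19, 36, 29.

Sweep left to right; for each value list the smaller values that follow it:
9 → none → 0
10 → none → 0
11 → none → 0
14 → none → 0
24 → 19 → 1
19 → none → 0
36 → 29 → 1
29 → none → 0
Sum: 0 + 0 + 0 + 0 + 1 + 0 + 1 + 0 = 2

2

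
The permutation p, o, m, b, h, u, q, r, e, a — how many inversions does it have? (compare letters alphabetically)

For each element, count later entries that are smaller:
p → o, m, b, h, e, a → 6
o → m, b, h, e, a → 5
m → b, h, e, a → 4
b → a → 1
h → e, a → 2
u → q, r, e, a → 4
q → e, a → 2
r → e, a → 2
e → a → 1
a → none → 0
Sum: 6 + 5 + 4 + 1 + 2 + 4 + 2 + 2 + 1 + 0 = 27

27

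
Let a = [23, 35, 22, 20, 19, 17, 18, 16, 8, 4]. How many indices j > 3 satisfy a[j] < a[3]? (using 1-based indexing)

The element at index 3 is 22.
Elements after it: 20, 19, 17, 18, 16, 8, 4
Those smaller than 22: 20, 19, 17, 18, 16, 8, 4

7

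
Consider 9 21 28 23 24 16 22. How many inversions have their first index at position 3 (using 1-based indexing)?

4

The element at index 3 is 28.
Elements after it: 23, 24, 16, 22
Those smaller than 28: 23, 24, 16, 22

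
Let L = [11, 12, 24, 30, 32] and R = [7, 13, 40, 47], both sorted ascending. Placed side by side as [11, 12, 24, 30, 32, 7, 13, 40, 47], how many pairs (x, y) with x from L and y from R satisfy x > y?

8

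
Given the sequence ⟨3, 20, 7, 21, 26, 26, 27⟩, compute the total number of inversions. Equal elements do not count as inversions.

1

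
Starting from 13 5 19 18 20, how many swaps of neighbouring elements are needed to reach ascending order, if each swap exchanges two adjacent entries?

Adjacent swaps: 2

Each adjacent swap fixes exactly one inversion, so the minimum swap count equals the number of inversions.
Count inversions — for each element, later elements that are smaller:
13: 5 → 1
5: none → 0
19: 18 → 1
18: none → 0
20: none → 0
Total inversions: 1 + 0 + 1 + 0 + 0 = 2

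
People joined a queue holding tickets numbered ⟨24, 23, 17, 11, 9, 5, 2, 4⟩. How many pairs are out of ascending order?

27

Sweep left to right; for each value list the smaller values that follow it:
24: 7
23: 6
17: 5
11: 4
9: 3
5: 2
2: 0
4: 0
Sum: 7 + 6 + 5 + 4 + 3 + 2 + 0 + 0 = 27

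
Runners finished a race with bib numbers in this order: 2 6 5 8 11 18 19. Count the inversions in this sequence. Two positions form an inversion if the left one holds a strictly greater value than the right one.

Element-by-element contributions:
2: 0
6: 1
5: 0
8: 0
11: 0
18: 0
19: 0
Sum: 0 + 1 + 0 + 0 + 0 + 0 + 0 = 1

1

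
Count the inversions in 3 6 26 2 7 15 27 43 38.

There are 6 inversions.

Sweep left to right; for each value list the smaller values that follow it:
3 → 2 → 1
6 → 2 → 1
26 → 2, 7, 15 → 3
2 → none → 0
7 → none → 0
15 → none → 0
27 → none → 0
43 → 38 → 1
38 → none → 0
Sum: 1 + 1 + 3 + 0 + 0 + 0 + 0 + 1 + 0 = 6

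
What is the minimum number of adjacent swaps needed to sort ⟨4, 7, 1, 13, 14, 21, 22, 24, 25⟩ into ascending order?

Minimum adjacent swaps = number of inversions (each swap of adjacent out-of-order elements removes one inversion and no swap can remove more).
Count inversions — for each element, later elements that are smaller:
4: 1 → 1
7: 1 → 1
1: none → 0
13: none → 0
14: none → 0
21: none → 0
22: none → 0
24: none → 0
25: none → 0
Total inversions: 1 + 1 + 0 + 0 + 0 + 0 + 0 + 0 + 0 = 2

There are 2 adjacent swaps.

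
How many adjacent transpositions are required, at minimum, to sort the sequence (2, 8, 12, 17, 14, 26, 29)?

The minimum number of adjacent swaps to sort an array equals its inversion count, since every such swap removes exactly one inversion.
Count inversions — for each element, later elements that are smaller:
2: none → 0
8: none → 0
12: none → 0
17: 14 → 1
14: none → 0
26: none → 0
29: none → 0
Total inversions: 0 + 0 + 0 + 1 + 0 + 0 + 0 = 1

There is 1 swap.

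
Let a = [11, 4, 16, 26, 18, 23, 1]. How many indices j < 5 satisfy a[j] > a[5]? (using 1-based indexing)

1 such element

The element at index 5 is 18.
Elements before it: 11, 4, 16, 26
Those larger than 18: 26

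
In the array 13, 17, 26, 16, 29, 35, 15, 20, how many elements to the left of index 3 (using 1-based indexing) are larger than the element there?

0

The element at index 3 is 26.
Elements before it: 13, 17
None of them are larger than 26.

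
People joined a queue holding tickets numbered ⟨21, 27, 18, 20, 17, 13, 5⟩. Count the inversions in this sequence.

19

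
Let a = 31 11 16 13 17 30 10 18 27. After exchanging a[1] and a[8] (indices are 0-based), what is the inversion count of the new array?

Inversions: 25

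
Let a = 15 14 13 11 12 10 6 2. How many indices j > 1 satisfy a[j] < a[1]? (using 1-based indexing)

7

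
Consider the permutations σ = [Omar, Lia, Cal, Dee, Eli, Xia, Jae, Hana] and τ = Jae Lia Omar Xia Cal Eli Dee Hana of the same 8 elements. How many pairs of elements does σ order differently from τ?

11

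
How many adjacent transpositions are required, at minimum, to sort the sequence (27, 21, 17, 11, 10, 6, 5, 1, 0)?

Each adjacent swap fixes exactly one inversion, so the minimum swap count equals the number of inversions.
Count inversions — for each element, later elements that are smaller:
27: 21, 17, 11, 10, 6, 5, 1, 0 → 8
21: 17, 11, 10, 6, 5, 1, 0 → 7
17: 11, 10, 6, 5, 1, 0 → 6
11: 10, 6, 5, 1, 0 → 5
10: 6, 5, 1, 0 → 4
6: 5, 1, 0 → 3
5: 1, 0 → 2
1: 0 → 1
0: none → 0
Total inversions: 8 + 7 + 6 + 5 + 4 + 3 + 2 + 1 + 0 = 36

36 adjacent swaps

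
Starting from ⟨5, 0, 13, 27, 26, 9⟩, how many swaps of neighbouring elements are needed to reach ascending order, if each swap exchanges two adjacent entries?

Swaps: 5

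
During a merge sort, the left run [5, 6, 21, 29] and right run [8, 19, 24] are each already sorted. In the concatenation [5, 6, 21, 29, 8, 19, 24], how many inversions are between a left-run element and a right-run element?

5

Count, for every r in R, how many entries of L exceed r:
r = 8: 21, 29 → 2
r = 19: 21, 29 → 2
r = 24: 29 → 1
Cross-inversions: 2 + 2 + 1 = 5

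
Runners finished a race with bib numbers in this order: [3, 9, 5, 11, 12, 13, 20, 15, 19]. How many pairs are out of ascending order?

3 inversions

Sweep left to right; for each value list the smaller values that follow it:
3: 0
9: 1
5: 0
11: 0
12: 0
13: 0
20: 2
15: 0
19: 0
Sum: 0 + 1 + 0 + 0 + 0 + 0 + 2 + 0 + 0 = 3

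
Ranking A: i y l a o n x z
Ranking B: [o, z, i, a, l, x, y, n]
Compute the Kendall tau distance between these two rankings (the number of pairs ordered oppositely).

15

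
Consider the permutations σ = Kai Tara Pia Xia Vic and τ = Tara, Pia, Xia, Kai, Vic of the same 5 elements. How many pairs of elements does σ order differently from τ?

There are 3 discordant pairs.

Assign each item its position (1..5) in the first ordering, then rewrite the second ordering as that position sequence:
positions: Kai→1, Tara→2, Pia→3, Xia→4, Vic→5
second ordering as positions: [2, 3, 4, 1, 5]
Discordant pairs = inversions in this position sequence.
2: 1 → 1
3: 1 → 1
4: 1 → 1
1: 0
5: 0
Total: 1 + 1 + 1 + 0 + 0 = 3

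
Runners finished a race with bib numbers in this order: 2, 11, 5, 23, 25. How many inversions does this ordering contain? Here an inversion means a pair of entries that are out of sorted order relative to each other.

Inversions: 1

For each element, count later entries that are smaller:
2 → none → 0
11 → 5 → 1
5 → none → 0
23 → none → 0
25 → none → 0
Sum: 0 + 1 + 0 + 0 + 0 = 1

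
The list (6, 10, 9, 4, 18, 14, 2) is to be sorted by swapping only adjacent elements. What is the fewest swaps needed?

Minimum adjacent swaps = number of inversions (each swap of adjacent out-of-order elements removes one inversion and no swap can remove more).
Count inversions — for each element, later elements that are smaller:
6: 4, 2 → 2
10: 9, 4, 2 → 3
9: 4, 2 → 2
4: 2 → 1
18: 14, 2 → 2
14: 2 → 1
2: none → 0
Total inversions: 2 + 3 + 2 + 1 + 2 + 1 + 0 = 11

There are 11 swaps.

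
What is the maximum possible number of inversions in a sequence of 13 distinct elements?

78 inversions

The maximum occurs when the array is in strictly decreasing order: every one of the C(13, 2) pairs is inverted.
C(13, 2) = 13·12/2 = 78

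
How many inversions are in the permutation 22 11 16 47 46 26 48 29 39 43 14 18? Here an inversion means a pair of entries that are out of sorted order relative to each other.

Sweep left to right; for each value list the smaller values that follow it:
22 → 11, 16, 14, 18 → 4
11 → none → 0
16 → 14 → 1
47 → 46, 26, 29, 39, 43, 14, 18 → 7
46 → 26, 29, 39, 43, 14, 18 → 6
26 → 14, 18 → 2
48 → 29, 39, 43, 14, 18 → 5
29 → 14, 18 → 2
39 → 14, 18 → 2
43 → 14, 18 → 2
14 → none → 0
18 → none → 0
Sum: 4 + 0 + 1 + 7 + 6 + 2 + 5 + 2 + 2 + 2 + 0 + 0 = 31

Inversions: 31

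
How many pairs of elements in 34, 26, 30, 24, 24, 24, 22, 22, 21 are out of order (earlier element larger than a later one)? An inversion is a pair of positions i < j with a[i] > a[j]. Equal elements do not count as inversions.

31

Sweep left to right; for each value list the smaller values that follow it:
34: 8
26: 6
30: 6
24: 3
24: 3
24: 3
22: 1
22: 1
21: 0
Sum: 8 + 6 + 6 + 3 + 3 + 3 + 1 + 1 + 0 = 31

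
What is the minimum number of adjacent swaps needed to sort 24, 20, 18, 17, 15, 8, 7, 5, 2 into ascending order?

36

The minimum number of adjacent swaps to sort an array equals its inversion count, since every such swap removes exactly one inversion.
Count inversions — for each element, later elements that are smaller:
24: 20, 18, 17, 15, 8, 7, 5, 2 → 8
20: 18, 17, 15, 8, 7, 5, 2 → 7
18: 17, 15, 8, 7, 5, 2 → 6
17: 15, 8, 7, 5, 2 → 5
15: 8, 7, 5, 2 → 4
8: 7, 5, 2 → 3
7: 5, 2 → 2
5: 2 → 1
2: none → 0
Total inversions: 8 + 7 + 6 + 5 + 4 + 3 + 2 + 1 + 0 = 36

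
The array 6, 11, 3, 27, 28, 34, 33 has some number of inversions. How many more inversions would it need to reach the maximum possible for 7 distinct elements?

18 inversions short

Maximum inversions for 7 distinct elements is C(7, 2) = 7·6/2 = 21.
Current inversions — for each element, count later smaller elements:
6: 1
11: 1
3: 0
27: 0
28: 0
34: 1
33: 0
Current total: 1 + 1 + 0 + 0 + 0 + 1 + 0 = 3
Shortfall: 21 − 3 = 18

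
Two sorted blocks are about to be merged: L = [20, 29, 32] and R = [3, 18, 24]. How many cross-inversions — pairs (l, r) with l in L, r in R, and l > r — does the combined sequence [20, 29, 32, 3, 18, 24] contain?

Cross-inversions: 8

Take each right-half value and tally the left-half values above it:
r = 3: 20, 29, 32 → 3
r = 18: 20, 29, 32 → 3
r = 24: 29, 32 → 2
Cross-inversions: 3 + 3 + 2 = 8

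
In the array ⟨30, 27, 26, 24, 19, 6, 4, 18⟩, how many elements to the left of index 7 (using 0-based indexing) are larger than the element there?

5

The element at index 7 is 18.
Elements before it: 30, 27, 26, 24, 19, 6, 4
Those larger than 18: 30, 27, 26, 24, 19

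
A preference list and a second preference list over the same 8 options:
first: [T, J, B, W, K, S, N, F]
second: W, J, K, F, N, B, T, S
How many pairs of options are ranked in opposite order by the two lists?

14

Assign each item its position (1..8) in the first ordering, then rewrite the second ordering as that position sequence:
positions: T→1, J→2, B→3, W→4, K→5, S→6, N→7, F→8
second ordering as positions: [4, 2, 5, 8, 7, 3, 1, 6]
Discordant pairs = inversions in this position sequence.
4: 2, 3, 1 → 3
2: 1 → 1
5: 3, 1 → 2
8: 7, 3, 1, 6 → 4
7: 3, 1, 6 → 3
3: 1 → 1
1: 0
6: 0
Total: 3 + 1 + 2 + 4 + 3 + 1 + 0 + 0 = 14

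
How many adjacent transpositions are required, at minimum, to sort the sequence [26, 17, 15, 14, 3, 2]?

Adjacent swaps: 15

Minimum adjacent swaps = number of inversions (each swap of adjacent out-of-order elements removes one inversion and no swap can remove more).
Count inversions — for each element, later elements that are smaller:
26: 17, 15, 14, 3, 2 → 5
17: 15, 14, 3, 2 → 4
15: 14, 3, 2 → 3
14: 3, 2 → 2
3: 2 → 1
2: none → 0
Total inversions: 5 + 4 + 3 + 2 + 1 + 0 = 15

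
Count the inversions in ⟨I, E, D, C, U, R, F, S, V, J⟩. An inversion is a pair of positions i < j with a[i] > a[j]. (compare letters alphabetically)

15

For each element, count later entries that are smaller:
I: 4
E: 2
D: 1
C: 0
U: 4
R: 2
F: 0
S: 1
V: 1
J: 0
Sum: 4 + 2 + 1 + 0 + 4 + 2 + 0 + 1 + 1 + 0 = 15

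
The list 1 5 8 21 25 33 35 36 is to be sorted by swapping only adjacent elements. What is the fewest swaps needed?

0 swaps

Each adjacent swap fixes exactly one inversion, so the minimum swap count equals the number of inversions.
Count inversions — for each element, later elements that are smaller:
1: none → 0
5: none → 0
8: none → 0
21: none → 0
25: none → 0
33: none → 0
35: none → 0
36: none → 0
Total inversions: 0 + 0 + 0 + 0 + 0 + 0 + 0 + 0 = 0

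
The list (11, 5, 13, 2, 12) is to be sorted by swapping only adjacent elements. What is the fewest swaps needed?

5 swaps

Each adjacent swap fixes exactly one inversion, so the minimum swap count equals the number of inversions.
Count inversions — for each element, later elements that are smaller:
11: 5, 2 → 2
5: 2 → 1
13: 2, 12 → 2
2: none → 0
12: none → 0
Total inversions: 2 + 1 + 2 + 0 + 0 = 5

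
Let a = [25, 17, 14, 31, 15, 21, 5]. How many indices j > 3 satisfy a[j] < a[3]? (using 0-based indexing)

3

The element at index 3 is 31.
Elements after it: 15, 21, 5
Those smaller than 31: 15, 21, 5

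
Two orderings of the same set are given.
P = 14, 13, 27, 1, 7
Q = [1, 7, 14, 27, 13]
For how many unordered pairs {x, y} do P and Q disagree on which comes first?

Assign each item its position (1..5) in the first ordering, then rewrite the second ordering as that position sequence:
positions: 14→1, 13→2, 27→3, 1→4, 7→5
second ordering as positions: [4, 5, 1, 3, 2]
Discordant pairs = inversions in this position sequence.
4: 1, 3, 2 → 3
5: 1, 3, 2 → 3
1: 0
3: 2 → 1
2: 0
Total: 3 + 3 + 0 + 1 + 0 = 7

Disagreeing pairs: 7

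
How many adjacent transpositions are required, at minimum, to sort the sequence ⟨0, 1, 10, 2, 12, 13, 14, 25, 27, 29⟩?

Swaps: 1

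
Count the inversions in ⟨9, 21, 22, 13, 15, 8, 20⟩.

11 out-of-order pairs

Count, for each position, how many later elements it exceeds:
9 → 8 → 1
21 → 13, 15, 8, 20 → 4
22 → 13, 15, 8, 20 → 4
13 → 8 → 1
15 → 8 → 1
8 → none → 0
20 → none → 0
Sum: 1 + 4 + 4 + 1 + 1 + 0 + 0 = 11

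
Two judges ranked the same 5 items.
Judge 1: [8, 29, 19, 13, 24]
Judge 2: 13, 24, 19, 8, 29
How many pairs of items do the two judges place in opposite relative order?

8

Assign each item its position (1..5) in the first ordering, then rewrite the second ordering as that position sequence:
positions: 8→1, 29→2, 19→3, 13→4, 24→5
second ordering as positions: [4, 5, 3, 1, 2]
Discordant pairs = inversions in this position sequence.
4: 3, 1, 2 → 3
5: 3, 1, 2 → 3
3: 1, 2 → 2
1: 0
2: 0
Total: 3 + 3 + 2 + 0 + 0 = 8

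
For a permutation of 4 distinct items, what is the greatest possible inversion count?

A reversed (strictly descending) arrangement makes every pair an inversion, giving C(4, 2) inversions.
C(4, 2) = 4·3/2 = 6

There are 6 inversions.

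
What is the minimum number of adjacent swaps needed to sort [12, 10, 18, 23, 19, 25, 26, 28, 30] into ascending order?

The minimum number of adjacent swaps to sort an array equals its inversion count, since every such swap removes exactly one inversion.
Count inversions — for each element, later elements that are smaller:
12: 10 → 1
10: none → 0
18: none → 0
23: 19 → 1
19: none → 0
25: none → 0
26: none → 0
28: none → 0
30: none → 0
Total inversions: 1 + 0 + 0 + 1 + 0 + 0 + 0 + 0 + 0 = 2

2 adjacent swaps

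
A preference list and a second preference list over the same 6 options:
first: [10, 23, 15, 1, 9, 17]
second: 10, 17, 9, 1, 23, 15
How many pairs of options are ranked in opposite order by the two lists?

9

Assign each item its position (1..6) in the first ordering, then rewrite the second ordering as that position sequence:
positions: 10→1, 23→2, 15→3, 1→4, 9→5, 17→6
second ordering as positions: [1, 6, 5, 4, 2, 3]
Discordant pairs = inversions in this position sequence.
1: 0
6: 5, 4, 2, 3 → 4
5: 4, 2, 3 → 3
4: 2, 3 → 2
2: 0
3: 0
Total: 0 + 4 + 3 + 2 + 0 + 0 = 9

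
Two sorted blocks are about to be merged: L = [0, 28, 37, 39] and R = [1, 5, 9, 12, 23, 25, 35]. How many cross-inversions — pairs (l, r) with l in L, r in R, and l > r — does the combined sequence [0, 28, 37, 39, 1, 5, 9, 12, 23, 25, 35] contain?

20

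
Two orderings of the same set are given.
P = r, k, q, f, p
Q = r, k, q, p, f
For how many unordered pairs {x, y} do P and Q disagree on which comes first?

Assign each item its position (1..5) in the first ordering, then rewrite the second ordering as that position sequence:
positions: r→1, k→2, q→3, f→4, p→5
second ordering as positions: [1, 2, 3, 5, 4]
Discordant pairs = inversions in this position sequence.
1: 0
2: 0
3: 0
5: 4 → 1
4: 0
Total: 0 + 0 + 0 + 1 + 0 = 1

1 disagreeing pair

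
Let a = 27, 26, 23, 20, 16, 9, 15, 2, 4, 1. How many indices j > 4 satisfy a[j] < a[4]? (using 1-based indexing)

The element at index 4 is 20.
Elements after it: 16, 9, 15, 2, 4, 1
Those smaller than 20: 16, 9, 15, 2, 4, 1

6 such elements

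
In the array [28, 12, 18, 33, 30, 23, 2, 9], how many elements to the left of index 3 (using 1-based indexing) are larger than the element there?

1

The element at index 3 is 18.
Elements before it: 28, 12
Those larger than 18: 28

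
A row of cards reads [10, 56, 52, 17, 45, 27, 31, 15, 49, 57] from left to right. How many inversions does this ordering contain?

19

Count, for each position, how many later elements it exceeds:
10 → none → 0
56 → 52, 17, 45, 27, 31, 15, 49 → 7
52 → 17, 45, 27, 31, 15, 49 → 6
17 → 15 → 1
45 → 27, 31, 15 → 3
27 → 15 → 1
31 → 15 → 1
15 → none → 0
49 → none → 0
57 → none → 0
Sum: 0 + 7 + 6 + 1 + 3 + 1 + 1 + 0 + 0 + 0 = 19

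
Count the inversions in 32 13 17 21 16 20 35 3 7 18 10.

34

Element-by-element contributions:
32 → 13, 17, 21, 16, 20, 3, 7, 18, 10 → 9
13 → 3, 7, 10 → 3
17 → 16, 3, 7, 10 → 4
21 → 16, 20, 3, 7, 18, 10 → 6
16 → 3, 7, 10 → 3
20 → 3, 7, 18, 10 → 4
35 → 3, 7, 18, 10 → 4
3 → none → 0
7 → none → 0
18 → 10 → 1
10 → none → 0
Sum: 9 + 3 + 4 + 6 + 3 + 4 + 4 + 0 + 0 + 1 + 0 = 34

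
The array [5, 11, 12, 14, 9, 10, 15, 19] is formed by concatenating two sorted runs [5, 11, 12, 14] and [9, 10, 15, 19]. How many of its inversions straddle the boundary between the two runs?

For each element r of the right run, count left-run elements greater than r:
r = 9: 11, 12, 14 → 3
r = 10: 11, 12, 14 → 3
r = 15: none → 0
r = 19: none → 0
Cross-inversions: 3 + 3 + 0 + 0 = 6

6 split inversions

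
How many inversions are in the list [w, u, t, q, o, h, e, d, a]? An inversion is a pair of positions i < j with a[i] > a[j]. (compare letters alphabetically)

36

Element-by-element contributions:
w → u, t, q, o, h, e, d, a → 8
u → t, q, o, h, e, d, a → 7
t → q, o, h, e, d, a → 6
q → o, h, e, d, a → 5
o → h, e, d, a → 4
h → e, d, a → 3
e → d, a → 2
d → a → 1
a → none → 0
Sum: 8 + 7 + 6 + 5 + 4 + 3 + 2 + 1 + 0 = 36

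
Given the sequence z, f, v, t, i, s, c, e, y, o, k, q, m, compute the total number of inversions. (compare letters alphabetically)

Count, for each position, how many later elements it exceeds:
z: 12
f: 2
v: 9
t: 8
i: 2
s: 6
c: 0
e: 0
y: 4
o: 2
k: 0
q: 1
m: 0
Sum: 12 + 2 + 9 + 8 + 2 + 6 + 0 + 0 + 4 + 2 + 0 + 1 + 0 = 46

There are 46 inversions.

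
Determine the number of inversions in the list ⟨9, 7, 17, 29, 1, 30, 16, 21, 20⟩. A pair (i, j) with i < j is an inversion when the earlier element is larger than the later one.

13 out-of-order pairs

Sweep left to right; for each value list the smaller values that follow it:
9 → 7, 1 → 2
7 → 1 → 1
17 → 1, 16 → 2
29 → 1, 16, 21, 20 → 4
1 → none → 0
30 → 16, 21, 20 → 3
16 → none → 0
21 → 20 → 1
20 → none → 0
Sum: 2 + 1 + 2 + 4 + 0 + 3 + 0 + 1 + 0 = 13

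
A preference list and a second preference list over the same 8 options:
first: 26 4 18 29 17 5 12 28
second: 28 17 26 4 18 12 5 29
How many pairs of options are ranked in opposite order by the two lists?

Assign each item its position (1..8) in the first ordering, then rewrite the second ordering as that position sequence:
positions: 26→1, 4→2, 18→3, 29→4, 17→5, 5→6, 12→7, 28→8
second ordering as positions: [8, 5, 1, 2, 3, 7, 6, 4]
Discordant pairs = inversions in this position sequence.
8: 5, 1, 2, 3, 7, 6, 4 → 7
5: 1, 2, 3, 4 → 4
1: 0
2: 0
3: 0
7: 6, 4 → 2
6: 4 → 1
4: 0
Total: 7 + 4 + 0 + 0 + 0 + 2 + 1 + 0 = 14

14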